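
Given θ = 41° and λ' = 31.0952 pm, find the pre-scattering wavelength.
30.5000 pm

From λ' = λ + Δλ, we have λ = λ' - Δλ

First calculate the Compton shift:
Δλ = λ_C(1 - cos θ)
Δλ = 2.4263 × (1 - cos(41°))
Δλ = 2.4263 × 0.2453
Δλ = 0.5952 pm

Initial wavelength:
λ = λ' - Δλ
λ = 31.0952 - 0.5952
λ = 30.5000 pm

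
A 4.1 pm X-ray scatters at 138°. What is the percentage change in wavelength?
103.1563%

Calculate the Compton shift:
Δλ = λ_C(1 - cos(138°))
Δλ = 2.4263 × (1 - cos(138°))
Δλ = 2.4263 × 1.7431
Δλ = 4.2294 pm

Percentage change:
(Δλ/λ₀) × 100 = (4.2294/4.1) × 100
= 103.1563%

(Intermediate values are shown rounded; full precision is carried through to the final answer.)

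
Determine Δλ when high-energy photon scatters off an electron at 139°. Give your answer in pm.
4.2575 pm

Using the Compton scattering formula:
Δλ = λ_C(1 - cos θ)

where λ_C = h/(m_e·c) ≈ 2.4263 pm is the Compton wavelength of an electron.

For θ = 139°:
cos(139°) = -0.7547
1 - cos(139°) = 1.7547

Δλ = 2.4263 × 1.7547
Δλ = 4.2575 pm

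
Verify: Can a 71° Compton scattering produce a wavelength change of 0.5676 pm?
No, inconsistent

Calculate the expected shift for θ = 71°:

Δλ_expected = λ_C(1 - cos(71°))
Δλ_expected = 2.4263 × (1 - cos(71°))
Δλ_expected = 2.4263 × 0.6744
Δλ_expected = 1.6364 pm

Given shift: 0.5676 pm
Expected shift: 1.6364 pm
Difference: 1.0687 pm

The values do not match. The given shift corresponds to θ ≈ 40.0°, not 71°.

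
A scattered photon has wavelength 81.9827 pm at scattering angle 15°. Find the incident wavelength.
81.9000 pm

From λ' = λ + Δλ, we have λ = λ' - Δλ

First calculate the Compton shift:
Δλ = λ_C(1 - cos θ)
Δλ = 2.4263 × (1 - cos(15°))
Δλ = 2.4263 × 0.0341
Δλ = 0.0827 pm

Initial wavelength:
λ = λ' - Δλ
λ = 81.9827 - 0.0827
λ = 81.9000 pm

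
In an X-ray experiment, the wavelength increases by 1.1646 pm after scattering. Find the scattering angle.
58.67°

From the Compton formula Δλ = λ_C(1 - cos θ), we can solve for θ:

cos θ = 1 - Δλ/λ_C

Given:
- Δλ = 1.1646 pm
- λ_C = h/(m_e·c) ≈ 2.42631024 pm

cos θ = 1 - 1.1646/2.42631024
cos θ = 1 - 0.479988
cos θ = 0.520012

θ = arccos(0.520012)
θ = 58.67°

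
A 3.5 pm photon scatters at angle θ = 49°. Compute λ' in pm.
4.3345 pm

Using the Compton scattering formula:
λ' = λ + Δλ = λ + λ_C(1 - cos θ)

Given:
- Initial wavelength λ = 3.5 pm
- Scattering angle θ = 49°
- Compton wavelength λ_C ≈ 2.4263 pm

Calculate the shift:
Δλ = 2.4263 × (1 - cos(49°))
Δλ = 2.4263 × 0.3439
Δλ = 0.8345 pm

Final wavelength:
λ' = 3.5 + 0.8345 = 4.3345 pm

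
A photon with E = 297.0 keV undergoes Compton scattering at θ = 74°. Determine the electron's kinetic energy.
87.9937 keV

By energy conservation: K_e = E_initial - E_final

First find the scattered photon energy:
Initial wavelength: λ = hc/E = 4.1746 pm
Compton shift: Δλ = λ_C(1 - cos(74°)) = 1.7575 pm
Final wavelength: λ' = 4.1746 + 1.7575 = 5.9321 pm
Final photon energy: E' = hc/λ' = 209.0063 keV

Electron kinetic energy:
K_e = E - E' = 297.0000 - 209.0063 = 87.9937 keV

(Intermediate values are shown rounded; full precision is carried through to the final answer.)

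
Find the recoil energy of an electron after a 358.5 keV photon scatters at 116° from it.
180.0631 keV

By energy conservation: K_e = E_initial - E_final

First find the scattered photon energy:
Initial wavelength: λ = hc/E = 3.4584 pm
Compton shift: Δλ = λ_C(1 - cos(116°)) = 3.4899 pm
Final wavelength: λ' = 3.4584 + 3.4899 = 6.9484 pm
Final photon energy: E' = hc/λ' = 178.4369 keV

Electron kinetic energy:
K_e = E - E' = 358.5000 - 178.4369 = 180.0631 keV

(Intermediate values are shown rounded; full precision is carried through to the final answer.)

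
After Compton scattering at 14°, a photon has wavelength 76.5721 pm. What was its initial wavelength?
76.5000 pm

From λ' = λ + Δλ, we have λ = λ' - Δλ

First calculate the Compton shift:
Δλ = λ_C(1 - cos θ)
Δλ = 2.4263 × (1 - cos(14°))
Δλ = 2.4263 × 0.0297
Δλ = 0.0721 pm

Initial wavelength:
λ = λ' - Δλ
λ = 76.5721 - 0.0721
λ = 76.5000 pm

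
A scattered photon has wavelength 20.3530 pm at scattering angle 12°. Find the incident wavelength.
20.3000 pm

From λ' = λ + Δλ, we have λ = λ' - Δλ

First calculate the Compton shift:
Δλ = λ_C(1 - cos θ)
Δλ = 2.4263 × (1 - cos(12°))
Δλ = 2.4263 × 0.0219
Δλ = 0.0530 pm

Initial wavelength:
λ = λ' - Δλ
λ = 20.3530 - 0.0530
λ = 20.3000 pm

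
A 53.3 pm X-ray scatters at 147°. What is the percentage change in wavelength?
8.3700%

Calculate the Compton shift:
Δλ = λ_C(1 - cos(147°))
Δλ = 2.4263 × (1 - cos(147°))
Δλ = 2.4263 × 1.8387
Δλ = 4.4612 pm

Percentage change:
(Δλ/λ₀) × 100 = (4.4612/53.3) × 100
= 8.3700%

(Intermediate values are shown rounded; full precision is carried through to the final answer.)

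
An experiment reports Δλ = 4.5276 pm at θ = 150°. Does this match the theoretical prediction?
Yes, consistent

Calculate the expected shift for θ = 150°:

Δλ_expected = λ_C(1 - cos(150°))
Δλ_expected = 2.4263 × (1 - cos(150°))
Δλ_expected = 2.4263 × 1.8660
Δλ_expected = 4.5276 pm

Given shift: 4.5276 pm
Expected shift: 4.5276 pm
Difference: 0.0000 pm

The values match. This is consistent with Compton scattering at the stated angle.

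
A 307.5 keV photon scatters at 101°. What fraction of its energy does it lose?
0.4174 (or 41.74%)

Calculate initial and final photon energies:

Initial: E₀ = 307.5 keV → λ₀ = 4.0320 pm
Compton shift: Δλ = 2.8893 pm
Final wavelength: λ' = 6.9213 pm
Final energy: E' = 179.1348 keV

Fractional energy loss:
(E₀ - E')/E₀ = (307.5000 - 179.1348)/307.5000
= 128.3652/307.5000
= 0.4174
= 41.74%

(Intermediate values are shown rounded; full precision is carried through to the final answer.)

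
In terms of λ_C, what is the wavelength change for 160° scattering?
1.9397 λ_C

The Compton shift formula is:
Δλ = λ_C(1 - cos θ)

Dividing both sides by λ_C:
Δλ/λ_C = 1 - cos θ

For θ = 160°:
Δλ/λ_C = 1 - cos(160°)
Δλ/λ_C = 1 - -0.9397
Δλ/λ_C = 1.9397

This means the shift is 1.9397 × λ_C = 4.7063 pm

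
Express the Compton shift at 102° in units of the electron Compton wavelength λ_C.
1.2079 λ_C

The Compton shift formula is:
Δλ = λ_C(1 - cos θ)

Dividing both sides by λ_C:
Δλ/λ_C = 1 - cos θ

For θ = 102°:
Δλ/λ_C = 1 - cos(102°)
Δλ/λ_C = 1 - -0.2079
Δλ/λ_C = 1.2079

This means the shift is 1.2079 × λ_C = 2.9308 pm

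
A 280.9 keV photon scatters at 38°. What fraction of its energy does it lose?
0.1044 (or 10.44%)

Calculate initial and final photon energies:

Initial: E₀ = 280.9 keV → λ₀ = 4.4138 pm
Compton shift: Δλ = 0.5144 pm
Final wavelength: λ' = 4.9282 pm
Final energy: E' = 251.5826 keV

Fractional energy loss:
(E₀ - E')/E₀ = (280.9000 - 251.5826)/280.9000
= 29.3174/280.9000
= 0.1044
= 10.44%

(Intermediate values are shown rounded; full precision is carried through to the final answer.)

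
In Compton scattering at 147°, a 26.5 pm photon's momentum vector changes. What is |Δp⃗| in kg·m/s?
4.4506e-23 kg·m/s

Photon momentum magnitude is p = h/λ.

Initial momentum:
p₀ = h/λ = 6.6261e-34/2.6500e-11 = 2.5004e-23 kg·m/s

After scattering:
λ' = λ + Δλ = 26.5 + 4.4612 = 30.9612 pm
p' = h/λ' = 6.6261e-34/3.0961e-11 = 2.1401e-23 kg·m/s

Momentum is a vector; the scattered photon's direction makes angle θ = 147° with the incident direction. The magnitude of the vector change Δp⃗ = p⃗₀ − p⃗' is found from the law of cosines:
|Δp⃗|² = p₀² + p'² − 2p₀p'cos θ
|Δp⃗|² = (2.5004e-23)² + (2.1401e-23)² − 2·2.5004e-23·2.1401e-23·cos(147°)
|Δp⃗| = 4.4506e-23 kg·m/s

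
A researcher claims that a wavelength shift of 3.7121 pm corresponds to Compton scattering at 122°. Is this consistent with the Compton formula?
Yes, consistent

Calculate the expected shift for θ = 122°:

Δλ_expected = λ_C(1 - cos(122°))
Δλ_expected = 2.4263 × (1 - cos(122°))
Δλ_expected = 2.4263 × 1.5299
Δλ_expected = 3.7121 pm

Given shift: 3.7121 pm
Expected shift: 3.7121 pm
Difference: 0.0000 pm

The values match. This is consistent with Compton scattering at the stated angle.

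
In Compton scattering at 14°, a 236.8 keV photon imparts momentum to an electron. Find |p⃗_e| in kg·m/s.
3.0684e-23 kg·m/s

The electron is initially at rest, so by conservation of momentum:
p⃗_e = p⃗₀ − p⃗'  (incident photon momentum minus scattered photon momentum)

Photon momentum magnitudes (p = h/λ = E/c):
λ₀ = hc/E₀ = 5.2358 pm → p₀ = h/λ₀ = 1.2655e-22 kg·m/s
Δλ = λ_C(1 − cos 14°) = 0.0721 pm
λ' = 5.3079 pm → p' = h/λ' = 1.2483e-22 kg·m/s

The scattered photon makes angle θ = 14° with the incident direction, so by the law of cosines:
|p⃗_e|² = p₀² + p'² − 2p₀p'cos θ
|p⃗_e|² = (1.2655e-22)² + (1.2483e-22)² − 2·1.2655e-22·1.2483e-22·cos(14°)
|p⃗_e| = 3.0684e-23 kg·m/s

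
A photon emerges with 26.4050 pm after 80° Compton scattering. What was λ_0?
24.4000 pm

From λ' = λ + Δλ, we have λ = λ' - Δλ

First calculate the Compton shift:
Δλ = λ_C(1 - cos θ)
Δλ = 2.4263 × (1 - cos(80°))
Δλ = 2.4263 × 0.8264
Δλ = 2.0050 pm

Initial wavelength:
λ = λ' - Δλ
λ = 26.4050 - 2.0050
λ = 24.4000 pm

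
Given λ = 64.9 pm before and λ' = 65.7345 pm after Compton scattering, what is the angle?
49.00°

First find the wavelength shift:
Δλ = λ' - λ = 65.7345 - 64.9 = 0.8345 pm

Using Δλ = λ_C(1 - cos θ), with λ_C = h/(m_e·c) ≈ 2.42631024 pm:
cos θ = 1 - Δλ/λ_C
cos θ = 1 - 0.8345/2.42631024
cos θ = 0.656062

θ = arccos(0.656062)
θ = 49.00°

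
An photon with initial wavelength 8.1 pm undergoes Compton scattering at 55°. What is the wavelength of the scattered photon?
9.1346 pm

Using the Compton scattering formula:
λ' = λ + Δλ = λ + λ_C(1 - cos θ)

Given:
- Initial wavelength λ = 8.1 pm
- Scattering angle θ = 55°
- Compton wavelength λ_C ≈ 2.4263 pm

Calculate the shift:
Δλ = 2.4263 × (1 - cos(55°))
Δλ = 2.4263 × 0.4264
Δλ = 1.0346 pm

Final wavelength:
λ' = 8.1 + 1.0346 = 9.1346 pm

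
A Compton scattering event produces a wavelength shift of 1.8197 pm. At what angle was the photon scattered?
75.52°

From the Compton formula Δλ = λ_C(1 - cos θ), we can solve for θ:

cos θ = 1 - Δλ/λ_C

Given:
- Δλ = 1.8197 pm
- λ_C = h/(m_e·c) ≈ 2.42631024 pm

cos θ = 1 - 1.8197/2.42631024
cos θ = 1 - 0.749987
cos θ = 0.250013

θ = arccos(0.250013)
θ = 75.52°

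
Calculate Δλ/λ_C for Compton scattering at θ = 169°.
1.9816 λ_C

The Compton shift formula is:
Δλ = λ_C(1 - cos θ)

Dividing both sides by λ_C:
Δλ/λ_C = 1 - cos θ

For θ = 169°:
Δλ/λ_C = 1 - cos(169°)
Δλ/λ_C = 1 - -0.9816
Δλ/λ_C = 1.9816

This means the shift is 1.9816 × λ_C = 4.8080 pm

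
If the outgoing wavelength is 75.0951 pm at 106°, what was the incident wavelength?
72.0000 pm

From λ' = λ + Δλ, we have λ = λ' - Δλ

First calculate the Compton shift:
Δλ = λ_C(1 - cos θ)
Δλ = 2.4263 × (1 - cos(106°))
Δλ = 2.4263 × 1.2756
Δλ = 3.0951 pm

Initial wavelength:
λ = λ' - Δλ
λ = 75.0951 - 3.0951
λ = 72.0000 pm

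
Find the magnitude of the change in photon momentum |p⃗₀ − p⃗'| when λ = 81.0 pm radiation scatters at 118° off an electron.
1.3729e-23 kg·m/s

Photon momentum magnitude is p = h/λ.

Initial momentum:
p₀ = h/λ = 6.6261e-34/8.1000e-11 = 8.1803e-24 kg·m/s

After scattering:
λ' = λ + Δλ = 81.0 + 3.5654 = 84.5654 pm
p' = h/λ' = 6.6261e-34/8.4565e-11 = 7.8354e-24 kg·m/s

Momentum is a vector; the scattered photon's direction makes angle θ = 118° with the incident direction. The magnitude of the vector change Δp⃗ = p⃗₀ − p⃗' is found from the law of cosines:
|Δp⃗|² = p₀² + p'² − 2p₀p'cos θ
|Δp⃗|² = (8.1803e-24)² + (7.8354e-24)² − 2·8.1803e-24·7.8354e-24·cos(118°)
|Δp⃗| = 1.3729e-23 kg·m/s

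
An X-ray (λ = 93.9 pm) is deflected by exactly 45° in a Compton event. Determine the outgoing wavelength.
94.6106 pm

Using the Compton formula: λ' = λ + λ_C(1 − cos θ)

For θ = 45°, cos θ = √2/2 (exact) ≈ 0.7071, so:
1 − cos 45° = 1 − (√2/2) ≈ 0.2929

Δλ = λ_C × 0.2929 = 2.4263 × 0.2929 = 0.7106 pm

λ' = 93.9 + 0.7106 = 94.6106 pm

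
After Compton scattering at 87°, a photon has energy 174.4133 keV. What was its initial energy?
257.8000 keV

Convert final energy to wavelength (hc ≈ 1239.842 keV·pm):
λ' = hc/E' = 1239.842 / 174.4133 = 7.1086 pm

Calculate the Compton shift:
Δλ = λ_C(1 - cos(87°))
Δλ = 2.4263 × (1 - cos(87°))
Δλ = 2.2993 pm

Initial wavelength:
λ = λ' - Δλ = 7.1086 - 2.2993 = 4.8093 pm

Initial energy:
E = hc/λ = 1239.842 / 4.8093 = 257.8000 keV

(Intermediate values are shown rounded; full precision is carried through to the final answer.)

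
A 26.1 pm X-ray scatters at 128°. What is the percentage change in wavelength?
15.0195%

Calculate the Compton shift:
Δλ = λ_C(1 - cos(128°))
Δλ = 2.4263 × (1 - cos(128°))
Δλ = 2.4263 × 1.6157
Δλ = 3.9201 pm

Percentage change:
(Δλ/λ₀) × 100 = (3.9201/26.1) × 100
= 15.0195%

(Intermediate values are shown rounded; full precision is carried through to the final answer.)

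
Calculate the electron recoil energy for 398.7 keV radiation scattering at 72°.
139.6576 keV

By energy conservation: K_e = E_initial - E_final

First find the scattered photon energy:
Initial wavelength: λ = hc/E = 3.1097 pm
Compton shift: Δλ = λ_C(1 - cos(72°)) = 1.6765 pm
Final wavelength: λ' = 3.1097 + 1.6765 = 4.7863 pm
Final photon energy: E' = hc/λ' = 259.0424 keV

Electron kinetic energy:
K_e = E - E' = 398.7000 - 259.0424 = 139.6576 keV

(Intermediate values are shown rounded; full precision is carried through to the final answer.)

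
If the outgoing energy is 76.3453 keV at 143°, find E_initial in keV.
104.4000 keV

Convert final energy to wavelength (hc ≈ 1239.842 keV·pm):
λ' = hc/E' = 1239.842 / 76.3453 = 16.2399 pm

Calculate the Compton shift:
Δλ = λ_C(1 - cos(143°))
Δλ = 2.4263 × (1 - cos(143°))
Δλ = 4.3640 pm

Initial wavelength:
λ = λ' - Δλ = 16.2399 - 4.3640 = 11.8759 pm

Initial energy:
E = hc/λ = 1239.842 / 11.8759 = 104.4000 keV

(Intermediate values are shown rounded; full precision is carried through to the final answer.)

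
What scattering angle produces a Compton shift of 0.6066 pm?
41.41°

From the Compton formula Δλ = λ_C(1 - cos θ), we can solve for θ:

cos θ = 1 - Δλ/λ_C

Given:
- Δλ = 0.6066 pm
- λ_C = h/(m_e·c) ≈ 2.42631024 pm

cos θ = 1 - 0.6066/2.42631024
cos θ = 1 - 0.250009
cos θ = 0.749991

θ = arccos(0.749991)
θ = 41.41°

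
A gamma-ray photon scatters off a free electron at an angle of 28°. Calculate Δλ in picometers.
0.2840 pm

Using the Compton scattering formula:
Δλ = λ_C(1 - cos θ)

where λ_C = h/(m_e·c) ≈ 2.4263 pm is the Compton wavelength of an electron.

For θ = 28°:
cos(28°) = 0.8829
1 - cos(28°) = 0.1171

Δλ = 2.4263 × 0.1171
Δλ = 0.2840 pm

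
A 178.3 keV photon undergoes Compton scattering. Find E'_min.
105.0152 keV (at θ = 180°)

The scattered photon has minimum energy when its wavelength is maximum, i.e., when the Compton shift Δλ = λ_C(1 − cos θ) is maximum. This occurs at θ = 180° (backscattering), giving Δλ_max = 2λ_C = 4.8526 pm.

Initial wavelength: λ₀ = hc/E₀ = 6.9537 pm
Maximum final wavelength: λ'_max = λ₀ + 2λ_C = 6.9537 + 4.8526 = 11.8063 pm
Minimum final energy: E'_min = hc/λ'_max = 105.0152 keV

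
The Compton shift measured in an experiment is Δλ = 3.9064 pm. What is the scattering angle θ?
127.59°

From the Compton formula Δλ = λ_C(1 - cos θ), we can solve for θ:

cos θ = 1 - Δλ/λ_C

Given:
- Δλ = 3.9064 pm
- λ_C = h/(m_e·c) ≈ 2.42631024 pm

cos θ = 1 - 3.9064/2.42631024
cos θ = 1 - 1.610017
cos θ = -0.610017

θ = arccos(-0.610017)
θ = 127.59°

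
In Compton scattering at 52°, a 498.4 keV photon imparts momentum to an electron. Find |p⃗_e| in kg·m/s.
2.1199e-22 kg·m/s

The electron is initially at rest, so by conservation of momentum:
p⃗_e = p⃗₀ − p⃗'  (incident photon momentum minus scattered photon momentum)

Photon momentum magnitudes (p = h/λ = E/c):
λ₀ = hc/E₀ = 2.4876 pm → p₀ = h/λ₀ = 2.6636e-22 kg·m/s
Δλ = λ_C(1 − cos 52°) = 0.9325 pm
λ' = 3.4202 pm → p' = h/λ' = 1.9374e-22 kg·m/s

The scattered photon makes angle θ = 52° with the incident direction, so by the law of cosines:
|p⃗_e|² = p₀² + p'² − 2p₀p'cos θ
|p⃗_e|² = (2.6636e-22)² + (1.9374e-22)² − 2·2.6636e-22·1.9374e-22·cos(52°)
|p⃗_e| = 2.1199e-22 kg·m/s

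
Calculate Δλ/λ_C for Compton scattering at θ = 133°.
1.6820 λ_C

The Compton shift formula is:
Δλ = λ_C(1 - cos θ)

Dividing both sides by λ_C:
Δλ/λ_C = 1 - cos θ

For θ = 133°:
Δλ/λ_C = 1 - cos(133°)
Δλ/λ_C = 1 - -0.6820
Δλ/λ_C = 1.6820

This means the shift is 1.6820 × λ_C = 4.0810 pm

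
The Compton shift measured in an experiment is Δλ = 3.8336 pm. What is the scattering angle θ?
125.45°

From the Compton formula Δλ = λ_C(1 - cos θ), we can solve for θ:

cos θ = 1 - Δλ/λ_C

Given:
- Δλ = 3.8336 pm
- λ_C = h/(m_e·c) ≈ 2.42631024 pm

cos θ = 1 - 3.8336/2.42631024
cos θ = 1 - 1.580012
cos θ = -0.580012

θ = arccos(-0.580012)
θ = 125.45°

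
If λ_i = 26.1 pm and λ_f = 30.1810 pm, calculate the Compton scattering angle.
133.00°

First find the wavelength shift:
Δλ = λ' - λ = 30.1810 - 26.1 = 4.0810 pm

Using Δλ = λ_C(1 - cos θ), with λ_C = h/(m_e·c) ≈ 2.42631024 pm:
cos θ = 1 - Δλ/λ_C
cos θ = 1 - 4.0810/2.42631024
cos θ = -0.681978

θ = arccos(-0.681978)
θ = 133.00°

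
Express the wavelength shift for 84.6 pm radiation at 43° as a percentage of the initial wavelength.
0.7705%

Calculate the Compton shift:
Δλ = λ_C(1 - cos(43°))
Δλ = 2.4263 × (1 - cos(43°))
Δλ = 2.4263 × 0.2686
Δλ = 0.6518 pm

Percentage change:
(Δλ/λ₀) × 100 = (0.6518/84.6) × 100
= 0.7705%

(Intermediate values are shown rounded; full precision is carried through to the final answer.)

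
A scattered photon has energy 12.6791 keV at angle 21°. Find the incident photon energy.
12.7000 keV

Convert final energy to wavelength (hc ≈ 1239.842 keV·pm):
λ' = hc/E' = 1239.842 / 12.6791 = 97.7863 pm

Calculate the Compton shift:
Δλ = λ_C(1 - cos(21°))
Δλ = 2.4263 × (1 - cos(21°))
Δλ = 0.1612 pm

Initial wavelength:
λ = λ' - Δλ = 97.7863 - 0.1612 = 97.6251 pm

Initial energy:
E = hc/λ = 1239.842 / 97.6251 = 12.7000 keV

(Intermediate values are shown rounded; full precision is carried through to the final answer.)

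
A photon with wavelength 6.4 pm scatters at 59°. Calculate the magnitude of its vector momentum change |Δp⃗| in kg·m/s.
9.5081e-23 kg·m/s

Photon momentum magnitude is p = h/λ.

Initial momentum:
p₀ = h/λ = 6.6261e-34/6.4000e-12 = 1.0353e-22 kg·m/s

After scattering:
λ' = λ + Δλ = 6.4 + 1.1767 = 7.5767 pm
p' = h/λ' = 6.6261e-34/7.5767e-12 = 8.7454e-23 kg·m/s

Momentum is a vector; the scattered photon's direction makes angle θ = 59° with the incident direction. The magnitude of the vector change Δp⃗ = p⃗₀ − p⃗' is found from the law of cosines:
|Δp⃗|² = p₀² + p'² − 2p₀p'cos θ
|Δp⃗|² = (1.0353e-22)² + (8.7454e-23)² − 2·1.0353e-22·8.7454e-23·cos(59°)
|Δp⃗| = 9.5081e-23 kg·m/s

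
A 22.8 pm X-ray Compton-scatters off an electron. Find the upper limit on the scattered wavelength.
27.6526 pm (at θ = 180°)

The Compton shift is Δλ = λ_C(1 − cos θ).

Since cos θ ranges from −1 to 1, the factor (1 − cos θ) ranges from 0 to 2; the maximum shift occurs at θ = 180° (backscattering):
Δλ_max = 2λ_C = 2 × 2.4263 pm = 4.8526 pm

Maximum scattered wavelength:
λ'_max = λ₀ + Δλ_max = 22.8 + 4.8526 = 27.6526 pm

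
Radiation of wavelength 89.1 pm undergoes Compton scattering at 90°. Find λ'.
91.5263 pm

Using the Compton formula: λ' = λ + λ_C(1 − cos θ)

For θ = 90°, cos θ = 0 (exact) = 0.0000, so:
1 − cos 90° = 1 − (0) = 1.0000

Δλ = λ_C × 1.0000 = 2.4263 × 1.0000 = 2.4263 pm

λ' = 89.1 + 2.4263 = 91.5263 pm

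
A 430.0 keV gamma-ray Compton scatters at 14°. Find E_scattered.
419.5139 keV

First convert energy to wavelength:
λ = hc/E, with hc ≈ 1239.842 keV·pm (i.e. 1239.842 eV·nm)

For E = 430.0 keV = 430000 eV:
λ = 1239.842 keV·pm / 430.0 keV
λ = 2.8834 pm

Calculate the Compton shift:
Δλ = λ_C(1 - cos(14°)) = 2.4263 × 0.0297
Δλ = 0.0721 pm

Final wavelength:
λ' = 2.8834 + 0.0721 = 2.9554 pm

Final energy:
E' = hc/λ' = 1239.842 / 2.9554 = 419.5139 keV

(Intermediate values are shown rounded; full precision is carried through to the final answer.)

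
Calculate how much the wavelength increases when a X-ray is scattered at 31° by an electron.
0.3466 pm

Using the Compton scattering formula:
Δλ = λ_C(1 - cos θ)

where λ_C = h/(m_e·c) ≈ 2.4263 pm is the Compton wavelength of an electron.

For θ = 31°:
cos(31°) = 0.8572
1 - cos(31°) = 0.1428

Δλ = 2.4263 × 0.1428
Δλ = 0.3466 pm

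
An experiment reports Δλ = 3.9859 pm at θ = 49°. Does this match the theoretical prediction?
No, inconsistent

Calculate the expected shift for θ = 49°:

Δλ_expected = λ_C(1 - cos(49°))
Δλ_expected = 2.4263 × (1 - cos(49°))
Δλ_expected = 2.4263 × 0.3439
Δλ_expected = 0.8345 pm

Given shift: 3.9859 pm
Expected shift: 0.8345 pm
Difference: 3.1514 pm

The values do not match. The given shift corresponds to θ ≈ 130.0°, not 49°.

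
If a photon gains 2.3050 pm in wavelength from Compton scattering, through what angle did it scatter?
87.13°

From the Compton formula Δλ = λ_C(1 - cos θ), we can solve for θ:

cos θ = 1 - Δλ/λ_C

Given:
- Δλ = 2.3050 pm
- λ_C = h/(m_e·c) ≈ 2.42631024 pm

cos θ = 1 - 2.3050/2.42631024
cos θ = 1 - 0.950002
cos θ = 0.049998

θ = arccos(0.049998)
θ = 87.13°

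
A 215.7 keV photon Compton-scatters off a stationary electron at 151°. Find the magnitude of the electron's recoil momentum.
1.7437e-22 kg·m/s

The electron is initially at rest, so by conservation of momentum:
p⃗_e = p⃗₀ − p⃗'  (incident photon momentum minus scattered photon momentum)

Photon momentum magnitudes (p = h/λ = E/c):
λ₀ = hc/E₀ = 5.7480 pm → p₀ = h/λ₀ = 1.1528e-22 kg·m/s
Δλ = λ_C(1 − cos 151°) = 4.5484 pm
λ' = 10.2964 pm → p' = h/λ' = 6.4353e-23 kg·m/s

The scattered photon makes angle θ = 151° with the incident direction, so by the law of cosines:
|p⃗_e|² = p₀² + p'² − 2p₀p'cos θ
|p⃗_e|² = (1.1528e-22)² + (6.4353e-23)² − 2·1.1528e-22·6.4353e-23·cos(151°)
|p⃗_e| = 1.7437e-22 kg·m/s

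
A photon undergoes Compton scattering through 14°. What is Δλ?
0.0721 pm

Using the Compton scattering formula:
Δλ = λ_C(1 - cos θ)

where λ_C = h/(m_e·c) ≈ 2.4263 pm is the Compton wavelength of an electron.

For θ = 14°:
cos(14°) = 0.9703
1 - cos(14°) = 0.0297

Δλ = 2.4263 × 0.0297
Δλ = 0.0721 pm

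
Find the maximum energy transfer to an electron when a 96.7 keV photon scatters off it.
26.5500 keV

Maximum energy transfer occurs at θ = 180° (backscattering).

Initial photon: E₀ = 96.7 keV → λ₀ = 12.8215 pm

Maximum Compton shift (at 180°):
Δλ_max = 2λ_C = 2 × 2.4263 = 4.8526 pm

Final wavelength:
λ' = 12.8215 + 4.8526 = 17.6742 pm

Minimum photon energy (maximum energy to electron):
E'_min = hc/λ' = 70.1500 keV

Maximum electron kinetic energy:
K_max = E₀ - E'_min = 96.7000 - 70.1500 = 26.5500 keV

(Intermediate values are shown rounded; full precision is carried through to the final answer.)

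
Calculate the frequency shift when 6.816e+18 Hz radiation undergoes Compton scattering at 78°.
2.854e+17 Hz (decrease)

Convert frequency to wavelength (c = 299792458 m/s):
λ₀ = c/f₀ = 299792458/6.816e+18 = 4.3983635e-11 m = 43.9836 pm

Calculate Compton shift:
Δλ = λ_C(1 - cos(78°)) = 1.9219 pm

Final wavelength:
λ' = λ₀ + Δλ = 43.9836 + 1.9219 = 45.9055 pm

Final frequency:
f' = c/λ' = 299792458/4.5905487e-11 = 6.5306454e+18 Hz

Frequency shift (decrease):
Δf = f₀ - f' = 6.816e+18 - 6.5306454e+18 = 2.854e+17 Hz

(Intermediate values are shown rounded; full precision is carried through to the final answer.)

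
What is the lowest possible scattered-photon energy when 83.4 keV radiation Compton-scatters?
62.8760 keV (at θ = 180°)

The scattered photon has minimum energy when its wavelength is maximum, i.e., when the Compton shift Δλ = λ_C(1 − cos θ) is maximum. This occurs at θ = 180° (backscattering), giving Δλ_max = 2λ_C = 4.8526 pm.

Initial wavelength: λ₀ = hc/E₀ = 14.8662 pm
Maximum final wavelength: λ'_max = λ₀ + 2λ_C = 14.8662 + 4.8526 = 19.7188 pm
Minimum final energy: E'_min = hc/λ'_max = 62.8760 keV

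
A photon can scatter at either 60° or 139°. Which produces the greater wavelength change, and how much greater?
139° produces the larger shift by a factor of 3.509

Calculate both shifts using Δλ = λ_C(1 - cos θ):

For θ₁ = 60°:
Δλ₁ = 2.4263 × (1 - cos(60°))
Δλ₁ = 2.4263 × 0.5000
Δλ₁ = 1.2132 pm

For θ₂ = 139°:
Δλ₂ = 2.4263 × (1 - cos(139°))
Δλ₂ = 2.4263 × 1.7547
Δλ₂ = 4.2575 pm

The 139° angle produces the larger shift.
Ratio: 4.2575/1.2132 = 3.509

(Intermediate values are shown rounded; full precision is carried through to the final answer.)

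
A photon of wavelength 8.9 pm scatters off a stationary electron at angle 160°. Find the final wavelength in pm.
13.6063 pm

Using the Compton scattering formula:
λ' = λ + Δλ = λ + λ_C(1 - cos θ)

Given:
- Initial wavelength λ = 8.9 pm
- Scattering angle θ = 160°
- Compton wavelength λ_C ≈ 2.4263 pm

Calculate the shift:
Δλ = 2.4263 × (1 - cos(160°))
Δλ = 2.4263 × 1.9397
Δλ = 4.7063 pm

Final wavelength:
λ' = 8.9 + 4.7063 = 13.6063 pm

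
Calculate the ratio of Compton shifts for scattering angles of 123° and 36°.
123° produces the larger shift by a factor of 8.088

Calculate both shifts using Δλ = λ_C(1 - cos θ):

For θ₁ = 36°:
Δλ₁ = 2.4263 × (1 - cos(36°))
Δλ₁ = 2.4263 × 0.1910
Δλ₁ = 0.4634 pm

For θ₂ = 123°:
Δλ₂ = 2.4263 × (1 - cos(123°))
Δλ₂ = 2.4263 × 1.5446
Δλ₂ = 3.7478 pm

The 123° angle produces the larger shift.
Ratio: 3.7478/0.4634 = 8.088

(Intermediate values are shown rounded; full precision is carried through to the final answer.)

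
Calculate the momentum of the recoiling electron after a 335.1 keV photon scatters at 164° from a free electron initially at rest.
2.5530e-22 kg·m/s

The electron is initially at rest, so by conservation of momentum:
p⃗_e = p⃗₀ − p⃗'  (incident photon momentum minus scattered photon momentum)

Photon momentum magnitudes (p = h/λ = E/c):
λ₀ = hc/E₀ = 3.6999 pm → p₀ = h/λ₀ = 1.7909e-22 kg·m/s
Δλ = λ_C(1 − cos 164°) = 4.7586 pm
λ' = 8.4585 pm → p' = h/λ' = 7.8336e-23 kg·m/s

The scattered photon makes angle θ = 164° with the incident direction, so by the law of cosines:
|p⃗_e|² = p₀² + p'² − 2p₀p'cos θ
|p⃗_e|² = (1.7909e-22)² + (7.8336e-23)² − 2·1.7909e-22·7.8336e-23·cos(164°)
|p⃗_e| = 2.5530e-22 kg·m/s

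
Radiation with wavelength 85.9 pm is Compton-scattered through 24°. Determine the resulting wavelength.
86.1098 pm

Using the Compton scattering formula:
λ' = λ + Δλ = λ + λ_C(1 - cos θ)

Given:
- Initial wavelength λ = 85.9 pm
- Scattering angle θ = 24°
- Compton wavelength λ_C ≈ 2.4263 pm

Calculate the shift:
Δλ = 2.4263 × (1 - cos(24°))
Δλ = 2.4263 × 0.0865
Δλ = 0.2098 pm

Final wavelength:
λ' = 85.9 + 0.2098 = 86.1098 pm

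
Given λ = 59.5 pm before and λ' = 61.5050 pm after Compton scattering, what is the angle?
80.00°

First find the wavelength shift:
Δλ = λ' - λ = 61.5050 - 59.5 = 2.0050 pm

Using Δλ = λ_C(1 - cos θ), with λ_C = h/(m_e·c) ≈ 2.42631024 pm:
cos θ = 1 - Δλ/λ_C
cos θ = 1 - 2.0050/2.42631024
cos θ = 0.173642

θ = arccos(0.173642)
θ = 80.00°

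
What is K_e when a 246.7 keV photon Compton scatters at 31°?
15.9142 keV

By energy conservation: K_e = E_initial - E_final

First find the scattered photon energy:
Initial wavelength: λ = hc/E = 5.0257 pm
Compton shift: Δλ = λ_C(1 - cos(31°)) = 0.3466 pm
Final wavelength: λ' = 5.0257 + 0.3466 = 5.3723 pm
Final photon energy: E' = hc/λ' = 230.7858 keV

Electron kinetic energy:
K_e = E - E' = 246.7000 - 230.7858 = 15.9142 keV

(Intermediate values are shown rounded; full precision is carried through to the final answer.)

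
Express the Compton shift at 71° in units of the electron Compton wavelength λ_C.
0.6744 λ_C

The Compton shift formula is:
Δλ = λ_C(1 - cos θ)

Dividing both sides by λ_C:
Δλ/λ_C = 1 - cos θ

For θ = 71°:
Δλ/λ_C = 1 - cos(71°)
Δλ/λ_C = 1 - 0.3256
Δλ/λ_C = 0.6744

This means the shift is 0.6744 × λ_C = 1.6364 pm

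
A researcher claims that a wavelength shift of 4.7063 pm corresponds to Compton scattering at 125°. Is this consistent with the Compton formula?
No, inconsistent

Calculate the expected shift for θ = 125°:

Δλ_expected = λ_C(1 - cos(125°))
Δλ_expected = 2.4263 × (1 - cos(125°))
Δλ_expected = 2.4263 × 1.5736
Δλ_expected = 3.8180 pm

Given shift: 4.7063 pm
Expected shift: 3.8180 pm
Difference: 0.8883 pm

The values do not match. The given shift corresponds to θ ≈ 160.0°, not 125°.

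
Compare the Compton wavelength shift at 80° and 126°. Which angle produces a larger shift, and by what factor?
126° produces the larger shift by a factor of 1.921

Calculate both shifts using Δλ = λ_C(1 - cos θ):

For θ₁ = 80°:
Δλ₁ = 2.4263 × (1 - cos(80°))
Δλ₁ = 2.4263 × 0.8264
Δλ₁ = 2.0050 pm

For θ₂ = 126°:
Δλ₂ = 2.4263 × (1 - cos(126°))
Δλ₂ = 2.4263 × 1.5878
Δλ₂ = 3.8525 pm

The 126° angle produces the larger shift.
Ratio: 3.8525/2.0050 = 1.921

(Intermediate values are shown rounded; full precision is carried through to the final answer.)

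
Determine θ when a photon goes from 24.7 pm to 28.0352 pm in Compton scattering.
112.00°

First find the wavelength shift:
Δλ = λ' - λ = 28.0352 - 24.7 = 3.3352 pm

Using Δλ = λ_C(1 - cos θ), with λ_C = h/(m_e·c) ≈ 2.42631024 pm:
cos θ = 1 - Δλ/λ_C
cos θ = 1 - 3.3352/2.42631024
cos θ = -0.374598

θ = arccos(-0.374598)
θ = 112.00°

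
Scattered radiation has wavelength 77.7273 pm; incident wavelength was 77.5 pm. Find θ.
25.00°

First find the wavelength shift:
Δλ = λ' - λ = 77.7273 - 77.5 = 0.2273 pm

Using Δλ = λ_C(1 - cos θ), with λ_C = h/(m_e·c) ≈ 2.42631024 pm:
cos θ = 1 - Δλ/λ_C
cos θ = 1 - 0.2273/2.42631024
cos θ = 0.906319

θ = arccos(0.906319)
θ = 25.00°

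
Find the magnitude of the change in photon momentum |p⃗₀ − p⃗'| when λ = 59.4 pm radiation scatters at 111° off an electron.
1.7906e-23 kg·m/s

Photon momentum magnitude is p = h/λ.

Initial momentum:
p₀ = h/λ = 6.6261e-34/5.9400e-11 = 1.1155e-23 kg·m/s

After scattering:
λ' = λ + Δλ = 59.4 + 3.2958 = 62.6958 pm
p' = h/λ' = 6.6261e-34/6.2696e-11 = 1.0569e-23 kg·m/s

Momentum is a vector; the scattered photon's direction makes angle θ = 111° with the incident direction. The magnitude of the vector change Δp⃗ = p⃗₀ − p⃗' is found from the law of cosines:
|Δp⃗|² = p₀² + p'² − 2p₀p'cos θ
|Δp⃗|² = (1.1155e-23)² + (1.0569e-23)² − 2·1.1155e-23·1.0569e-23·cos(111°)
|Δp⃗| = 1.7906e-23 kg·m/s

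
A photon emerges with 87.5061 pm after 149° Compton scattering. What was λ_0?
83.0000 pm

From λ' = λ + Δλ, we have λ = λ' - Δλ

First calculate the Compton shift:
Δλ = λ_C(1 - cos θ)
Δλ = 2.4263 × (1 - cos(149°))
Δλ = 2.4263 × 1.8572
Δλ = 4.5061 pm

Initial wavelength:
λ = λ' - Δλ
λ = 87.5061 - 4.5061
λ = 83.0000 pm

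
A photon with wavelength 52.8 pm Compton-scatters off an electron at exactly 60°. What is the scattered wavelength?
54.0132 pm

Using the Compton formula: λ' = λ + λ_C(1 − cos θ)

For θ = 60°, cos θ = 1/2 (exact) = 0.5000, so:
1 − cos 60° = 1 − (1/2) = 0.5000

Δλ = λ_C × 0.5000 = 2.4263 × 0.5000 = 1.2132 pm

λ' = 52.8 + 1.2132 = 54.0132 pm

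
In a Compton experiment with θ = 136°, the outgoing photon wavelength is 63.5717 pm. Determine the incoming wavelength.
59.4000 pm

From λ' = λ + Δλ, we have λ = λ' - Δλ

First calculate the Compton shift:
Δλ = λ_C(1 - cos θ)
Δλ = 2.4263 × (1 - cos(136°))
Δλ = 2.4263 × 1.7193
Δλ = 4.1717 pm

Initial wavelength:
λ = λ' - Δλ
λ = 63.5717 - 4.1717
λ = 59.4000 pm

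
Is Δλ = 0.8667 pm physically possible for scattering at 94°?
No, inconsistent

Calculate the expected shift for θ = 94°:

Δλ_expected = λ_C(1 - cos(94°))
Δλ_expected = 2.4263 × (1 - cos(94°))
Δλ_expected = 2.4263 × 1.0698
Δλ_expected = 2.5956 pm

Given shift: 0.8667 pm
Expected shift: 2.5956 pm
Difference: 1.7289 pm

The values do not match. The given shift corresponds to θ ≈ 50.0°, not 94°.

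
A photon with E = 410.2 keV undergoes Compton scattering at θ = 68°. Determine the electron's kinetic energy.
137.1028 keV

By energy conservation: K_e = E_initial - E_final

First find the scattered photon energy:
Initial wavelength: λ = hc/E = 3.0225 pm
Compton shift: Δλ = λ_C(1 - cos(68°)) = 1.5174 pm
Final wavelength: λ' = 3.0225 + 1.5174 = 4.5399 pm
Final photon energy: E' = hc/λ' = 273.0972 keV

Electron kinetic energy:
K_e = E - E' = 410.2000 - 273.0972 = 137.1028 keV

(Intermediate values are shown rounded; full precision is carried through to the final answer.)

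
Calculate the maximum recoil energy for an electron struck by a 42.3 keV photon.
6.0084 keV

Maximum energy transfer occurs at θ = 180° (backscattering).

Initial photon: E₀ = 42.3 keV → λ₀ = 29.3107 pm

Maximum Compton shift (at 180°):
Δλ_max = 2λ_C = 2 × 2.4263 = 4.8526 pm

Final wavelength:
λ' = 29.3107 + 4.8526 = 34.1633 pm

Minimum photon energy (maximum energy to electron):
E'_min = hc/λ' = 36.2916 keV

Maximum electron kinetic energy:
K_max = E₀ - E'_min = 42.3000 - 36.2916 = 6.0084 keV

(Intermediate values are shown rounded; full precision is carried through to the final answer.)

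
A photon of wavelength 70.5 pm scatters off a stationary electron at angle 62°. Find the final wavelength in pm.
71.7872 pm

Using the Compton scattering formula:
λ' = λ + Δλ = λ + λ_C(1 - cos θ)

Given:
- Initial wavelength λ = 70.5 pm
- Scattering angle θ = 62°
- Compton wavelength λ_C ≈ 2.4263 pm

Calculate the shift:
Δλ = 2.4263 × (1 - cos(62°))
Δλ = 2.4263 × 0.5305
Δλ = 1.2872 pm

Final wavelength:
λ' = 70.5 + 1.2872 = 71.7872 pm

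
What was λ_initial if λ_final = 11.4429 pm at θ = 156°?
6.8000 pm

From λ' = λ + Δλ, we have λ = λ' - Δλ

First calculate the Compton shift:
Δλ = λ_C(1 - cos θ)
Δλ = 2.4263 × (1 - cos(156°))
Δλ = 2.4263 × 1.9135
Δλ = 4.6429 pm

Initial wavelength:
λ = λ' - Δλ
λ = 11.4429 - 4.6429
λ = 6.8000 pm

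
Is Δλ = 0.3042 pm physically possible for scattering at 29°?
Yes, consistent

Calculate the expected shift for θ = 29°:

Δλ_expected = λ_C(1 - cos(29°))
Δλ_expected = 2.4263 × (1 - cos(29°))
Δλ_expected = 2.4263 × 0.1254
Δλ_expected = 0.3042 pm

Given shift: 0.3042 pm
Expected shift: 0.3042 pm
Difference: 0.0000 pm

The values match. This is consistent with Compton scattering at the stated angle.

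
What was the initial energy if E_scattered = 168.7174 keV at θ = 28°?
175.5000 keV

Convert final energy to wavelength (hc ≈ 1239.842 keV·pm):
λ' = hc/E' = 1239.842 / 168.7174 = 7.3486 pm

Calculate the Compton shift:
Δλ = λ_C(1 - cos(28°))
Δλ = 2.4263 × (1 - cos(28°))
Δλ = 0.2840 pm

Initial wavelength:
λ = λ' - Δλ = 7.3486 - 0.2840 = 7.0646 pm

Initial energy:
E = hc/λ = 1239.842 / 7.0646 = 175.5000 keV

(Intermediate values are shown rounded; full precision is carried through to the final answer.)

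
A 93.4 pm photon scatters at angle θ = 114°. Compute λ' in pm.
96.8132 pm

Using the Compton scattering formula:
λ' = λ + Δλ = λ + λ_C(1 - cos θ)

Given:
- Initial wavelength λ = 93.4 pm
- Scattering angle θ = 114°
- Compton wavelength λ_C ≈ 2.4263 pm

Calculate the shift:
Δλ = 2.4263 × (1 - cos(114°))
Δλ = 2.4263 × 1.4067
Δλ = 3.4132 pm

Final wavelength:
λ' = 93.4 + 3.4132 = 96.8132 pm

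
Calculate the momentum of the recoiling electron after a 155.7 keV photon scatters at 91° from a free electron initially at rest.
1.0556e-22 kg·m/s

The electron is initially at rest, so by conservation of momentum:
p⃗_e = p⃗₀ − p⃗'  (incident photon momentum minus scattered photon momentum)

Photon momentum magnitudes (p = h/λ = E/c):
λ₀ = hc/E₀ = 7.9630 pm → p₀ = h/λ₀ = 8.3211e-23 kg·m/s
Δλ = λ_C(1 − cos 91°) = 2.4687 pm
λ' = 10.4317 pm → p' = h/λ' = 6.3519e-23 kg·m/s

The scattered photon makes angle θ = 91° with the incident direction, so by the law of cosines:
|p⃗_e|² = p₀² + p'² − 2p₀p'cos θ
|p⃗_e|² = (8.3211e-23)² + (6.3519e-23)² − 2·8.3211e-23·6.3519e-23·cos(91°)
|p⃗_e| = 1.0556e-22 kg·m/s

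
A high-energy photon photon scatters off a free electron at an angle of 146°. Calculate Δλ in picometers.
4.4378 pm

Using the Compton scattering formula:
Δλ = λ_C(1 - cos θ)

where λ_C = h/(m_e·c) ≈ 2.4263 pm is the Compton wavelength of an electron.

For θ = 146°:
cos(146°) = -0.8290
1 - cos(146°) = 1.8290

Δλ = 2.4263 × 1.8290
Δλ = 4.4378 pm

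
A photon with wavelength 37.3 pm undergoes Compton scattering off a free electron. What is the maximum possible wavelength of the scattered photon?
42.1526 pm (at θ = 180°)

The Compton shift is Δλ = λ_C(1 − cos θ).

Since cos θ ranges from −1 to 1, the factor (1 − cos θ) ranges from 0 to 2; the maximum shift occurs at θ = 180° (backscattering):
Δλ_max = 2λ_C = 2 × 2.4263 pm = 4.8526 pm

Maximum scattered wavelength:
λ'_max = λ₀ + Δλ_max = 37.3 + 4.8526 = 42.1526 pm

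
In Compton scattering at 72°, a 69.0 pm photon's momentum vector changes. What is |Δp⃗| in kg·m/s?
1.1157e-23 kg·m/s

Photon momentum magnitude is p = h/λ.

Initial momentum:
p₀ = h/λ = 6.6261e-34/6.9000e-11 = 9.6030e-24 kg·m/s

After scattering:
λ' = λ + Δλ = 69.0 + 1.6765 = 70.6765 pm
p' = h/λ' = 6.6261e-34/7.0677e-11 = 9.3752e-24 kg·m/s

Momentum is a vector; the scattered photon's direction makes angle θ = 72° with the incident direction. The magnitude of the vector change Δp⃗ = p⃗₀ − p⃗' is found from the law of cosines:
|Δp⃗|² = p₀² + p'² − 2p₀p'cos θ
|Δp⃗|² = (9.6030e-24)² + (9.3752e-24)² − 2·9.6030e-24·9.3752e-24·cos(72°)
|Δp⃗| = 1.1157e-23 kg·m/s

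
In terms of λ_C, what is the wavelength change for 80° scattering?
0.8264 λ_C

The Compton shift formula is:
Δλ = λ_C(1 - cos θ)

Dividing both sides by λ_C:
Δλ/λ_C = 1 - cos θ

For θ = 80°:
Δλ/λ_C = 1 - cos(80°)
Δλ/λ_C = 1 - 0.1736
Δλ/λ_C = 0.8264

This means the shift is 0.8264 × λ_C = 2.0050 pm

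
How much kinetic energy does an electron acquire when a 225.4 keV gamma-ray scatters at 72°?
52.6519 keV

By energy conservation: K_e = E_initial - E_final

First find the scattered photon energy:
Initial wavelength: λ = hc/E = 5.5006 pm
Compton shift: Δλ = λ_C(1 - cos(72°)) = 1.6765 pm
Final wavelength: λ' = 5.5006 + 1.6765 = 7.1772 pm
Final photon energy: E' = hc/λ' = 172.7481 keV

Electron kinetic energy:
K_e = E - E' = 225.4000 - 172.7481 = 52.6519 keV

(Intermediate values are shown rounded; full precision is carried through to the final answer.)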